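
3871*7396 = 28629916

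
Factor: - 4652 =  - 2^2*1163^1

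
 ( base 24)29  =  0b111001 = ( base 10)57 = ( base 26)25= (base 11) 52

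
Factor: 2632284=2^2*3^3*24373^1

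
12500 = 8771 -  - 3729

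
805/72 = 805/72=11.18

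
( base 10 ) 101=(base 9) 122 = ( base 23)49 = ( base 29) 3e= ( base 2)1100101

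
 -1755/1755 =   -  1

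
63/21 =3 = 3.00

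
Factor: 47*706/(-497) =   -  2^1 *7^( - 1) * 47^1*71^ (-1) * 353^1 = -  33182/497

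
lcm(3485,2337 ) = 198645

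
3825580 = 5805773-1980193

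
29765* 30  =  892950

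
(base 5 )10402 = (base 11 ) 601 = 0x2D7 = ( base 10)727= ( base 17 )28D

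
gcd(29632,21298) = 926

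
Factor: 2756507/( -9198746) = -2^( - 1)*13^1*47^( - 1)*97859^( - 1) *212039^1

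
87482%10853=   658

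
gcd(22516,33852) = 52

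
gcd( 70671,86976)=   3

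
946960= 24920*38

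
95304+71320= 166624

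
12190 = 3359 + 8831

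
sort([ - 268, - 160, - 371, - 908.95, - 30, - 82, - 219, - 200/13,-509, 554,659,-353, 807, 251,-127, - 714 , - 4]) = [ - 908.95, - 714, - 509, - 371, - 353,  -  268, - 219, - 160,- 127,- 82, - 30,- 200/13, - 4, 251, 554  ,  659, 807] 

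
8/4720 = 1/590=0.00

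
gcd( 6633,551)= 1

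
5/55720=1/11144 = 0.00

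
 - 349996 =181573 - 531569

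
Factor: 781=11^1*71^1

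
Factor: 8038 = 2^1*4019^1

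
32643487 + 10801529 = 43445016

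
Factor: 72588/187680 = 2^ ( - 3)*5^ ( - 1) * 17^( -1)*263^1=263/680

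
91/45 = 91/45 = 2.02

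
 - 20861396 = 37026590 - 57887986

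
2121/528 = 4 + 3/176 = 4.02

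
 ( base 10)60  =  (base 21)2i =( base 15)40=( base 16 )3c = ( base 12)50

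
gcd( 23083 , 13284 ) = 41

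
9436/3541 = 9436/3541 = 2.66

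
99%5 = 4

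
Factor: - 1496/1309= - 8/7 = - 2^3*7^( - 1 ) 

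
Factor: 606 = 2^1 * 3^1*101^1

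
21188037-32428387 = -11240350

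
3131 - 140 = 2991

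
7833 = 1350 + 6483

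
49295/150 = 328 + 19/30 = 328.63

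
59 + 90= 149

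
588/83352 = 49/6946 =0.01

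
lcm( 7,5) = 35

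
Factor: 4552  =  2^3*569^1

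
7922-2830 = 5092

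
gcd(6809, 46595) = 1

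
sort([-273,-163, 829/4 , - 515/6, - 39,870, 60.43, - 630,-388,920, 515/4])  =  [  -  630, - 388, - 273,-163, - 515/6,  -  39,60.43, 515/4,829/4, 870,920]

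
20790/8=10395/4 = 2598.75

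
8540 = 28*305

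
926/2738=463/1369 = 0.34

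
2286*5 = 11430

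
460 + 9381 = 9841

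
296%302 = 296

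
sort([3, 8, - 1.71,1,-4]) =[- 4, - 1.71, 1,3, 8]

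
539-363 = 176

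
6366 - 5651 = 715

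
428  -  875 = - 447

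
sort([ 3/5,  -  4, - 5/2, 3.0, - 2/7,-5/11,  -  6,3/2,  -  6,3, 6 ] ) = [ - 6,  -  6, - 4,  -  5/2, -5/11, - 2/7 , 3/5, 3/2,3.0, 3,6]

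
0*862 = 0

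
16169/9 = 1796 + 5/9= 1796.56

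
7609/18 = 7609/18 = 422.72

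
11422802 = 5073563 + 6349239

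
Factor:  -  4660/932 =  - 5=- 5^1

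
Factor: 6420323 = 7^2*13^1*10079^1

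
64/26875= 64/26875  =  0.00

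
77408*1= 77408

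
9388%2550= 1738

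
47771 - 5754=42017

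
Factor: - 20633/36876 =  - 2^( - 2 )*3^(-1 )* 7^( - 1 )*47^1=   - 47/84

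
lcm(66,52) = 1716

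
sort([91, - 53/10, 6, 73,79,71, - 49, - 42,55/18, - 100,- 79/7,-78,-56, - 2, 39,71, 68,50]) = [ - 100, - 78, - 56,-49,-42,-79/7,-53/10, - 2,55/18 , 6 , 39,50,  68,71, 71,73,79,91]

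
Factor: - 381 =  - 3^1 * 127^1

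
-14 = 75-89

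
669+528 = 1197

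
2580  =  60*43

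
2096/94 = 1048/47= 22.30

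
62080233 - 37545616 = 24534617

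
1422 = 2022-600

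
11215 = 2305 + 8910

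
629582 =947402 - 317820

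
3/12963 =1/4321= 0.00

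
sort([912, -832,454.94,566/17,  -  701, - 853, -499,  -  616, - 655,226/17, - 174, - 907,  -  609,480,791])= [  -  907, - 853, - 832,  -  701,  -  655, - 616, - 609,-499,-174,226/17,566/17,  454.94,480,791 , 912]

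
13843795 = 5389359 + 8454436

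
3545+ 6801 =10346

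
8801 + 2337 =11138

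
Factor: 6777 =3^3*251^1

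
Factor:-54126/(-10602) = 97/19 = 19^( - 1)*97^1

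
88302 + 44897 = 133199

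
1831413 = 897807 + 933606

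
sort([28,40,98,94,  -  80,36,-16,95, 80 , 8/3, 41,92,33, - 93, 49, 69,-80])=[-93,- 80, - 80, - 16,8/3, 28,33, 36,40,41,49,69,80,92,  94,95,98 ]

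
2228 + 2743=4971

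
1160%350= 110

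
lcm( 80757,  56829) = 1534383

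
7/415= 7/415 =0.02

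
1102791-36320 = 1066471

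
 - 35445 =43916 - 79361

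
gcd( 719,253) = 1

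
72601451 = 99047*733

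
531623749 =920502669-388878920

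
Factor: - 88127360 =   -  2^7 *5^1 * 137699^1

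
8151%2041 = 2028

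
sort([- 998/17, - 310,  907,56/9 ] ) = [ - 310, - 998/17 , 56/9,907]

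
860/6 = 430/3 = 143.33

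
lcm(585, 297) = 19305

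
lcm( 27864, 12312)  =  529416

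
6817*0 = 0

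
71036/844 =84 + 35/211=84.17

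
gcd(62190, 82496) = 2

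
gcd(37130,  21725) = 395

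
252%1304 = 252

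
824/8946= 412/4473=0.09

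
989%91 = 79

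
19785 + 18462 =38247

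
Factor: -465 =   -  3^1*5^1*31^1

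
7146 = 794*9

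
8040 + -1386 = 6654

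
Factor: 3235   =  5^1*647^1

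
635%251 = 133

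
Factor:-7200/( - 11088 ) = 2^1*5^2 * 7^ ( - 1) *11^ (  -  1)  =  50/77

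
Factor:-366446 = -2^1 * 43^1*4261^1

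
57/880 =57/880 = 0.06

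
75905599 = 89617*847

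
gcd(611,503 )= 1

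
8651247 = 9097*951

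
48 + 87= 135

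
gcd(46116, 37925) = 1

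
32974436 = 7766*4246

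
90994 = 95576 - 4582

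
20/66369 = 20/66369 = 0.00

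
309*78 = 24102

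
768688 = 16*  48043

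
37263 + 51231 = 88494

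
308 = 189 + 119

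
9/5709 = 3/1903 = 0.00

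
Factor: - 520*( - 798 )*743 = 308315280 = 2^4*3^1* 5^1 * 7^1*13^1 * 19^1*743^1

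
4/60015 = 4/60015 = 0.00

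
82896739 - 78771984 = 4124755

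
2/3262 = 1/1631 = 0.00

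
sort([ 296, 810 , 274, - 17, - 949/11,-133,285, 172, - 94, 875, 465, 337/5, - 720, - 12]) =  [ - 720, - 133, - 94, - 949/11, - 17,- 12, 337/5 , 172, 274 , 285,296, 465, 810, 875] 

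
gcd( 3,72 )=3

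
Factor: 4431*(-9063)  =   - 3^3*7^1*19^1*53^1*211^1 = - 40158153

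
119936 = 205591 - 85655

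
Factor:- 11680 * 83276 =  - 972663680  =  - 2^7*5^1 * 73^1*109^1*191^1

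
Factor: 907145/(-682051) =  - 5^1*29^(-2) * 397^1*457^1*811^( - 1)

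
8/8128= 1/1016 = 0.00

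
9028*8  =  72224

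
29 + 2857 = 2886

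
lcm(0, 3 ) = 0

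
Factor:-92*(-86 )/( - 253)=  - 344/11 = - 2^3*11^(  -  1) *43^1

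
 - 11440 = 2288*(-5)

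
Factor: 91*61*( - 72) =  - 399672=- 2^3*3^2*7^1*13^1*61^1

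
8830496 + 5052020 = 13882516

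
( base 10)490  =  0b111101010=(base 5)3430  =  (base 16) 1EA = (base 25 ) jf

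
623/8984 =623/8984=0.07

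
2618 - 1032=1586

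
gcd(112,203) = 7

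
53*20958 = 1110774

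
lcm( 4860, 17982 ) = 179820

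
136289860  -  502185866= -365896006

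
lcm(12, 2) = 12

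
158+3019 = 3177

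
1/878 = 1/878 = 0.00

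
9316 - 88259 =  - 78943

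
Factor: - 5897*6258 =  - 2^1*3^1 * 7^1*149^1 * 5897^1=- 36903426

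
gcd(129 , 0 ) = 129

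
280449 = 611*459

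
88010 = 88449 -439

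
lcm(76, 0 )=0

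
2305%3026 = 2305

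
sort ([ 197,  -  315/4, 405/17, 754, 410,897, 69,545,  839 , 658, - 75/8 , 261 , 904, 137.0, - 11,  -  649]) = [  -  649,  -  315/4, - 11, - 75/8,  405/17,69,  137.0 , 197, 261,410,  545, 658, 754, 839, 897 , 904]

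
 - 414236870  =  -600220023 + 185983153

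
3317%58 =11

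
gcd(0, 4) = 4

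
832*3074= 2557568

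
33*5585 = 184305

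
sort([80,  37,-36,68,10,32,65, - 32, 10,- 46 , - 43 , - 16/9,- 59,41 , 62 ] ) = [-59, - 46 ,  -  43 ,  -  36,-32, - 16/9,10,10 , 32,37,41,62,65, 68,80]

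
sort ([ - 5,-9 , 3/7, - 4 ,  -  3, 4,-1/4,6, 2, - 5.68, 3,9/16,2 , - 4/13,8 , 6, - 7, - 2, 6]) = [ - 9, - 7, - 5.68, - 5, - 4 , - 3, -2, - 4/13,- 1/4,3/7,9/16,2 , 2,3,4, 6, 6 , 6, 8] 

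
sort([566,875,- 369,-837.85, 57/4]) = [ - 837.85, - 369,57/4, 566, 875 ] 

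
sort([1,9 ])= [1, 9 ] 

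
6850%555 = 190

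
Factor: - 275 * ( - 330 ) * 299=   2^1*3^1 * 5^3*11^2 * 13^1*23^1 = 27134250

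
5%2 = 1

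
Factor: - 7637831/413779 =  - 413779^(- 1)*7637831^1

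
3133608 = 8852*354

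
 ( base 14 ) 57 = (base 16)4D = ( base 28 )2l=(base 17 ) 49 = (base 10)77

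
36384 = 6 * 6064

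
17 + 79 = 96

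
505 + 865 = 1370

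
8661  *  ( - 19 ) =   -  164559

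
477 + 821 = 1298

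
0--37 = 37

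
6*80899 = 485394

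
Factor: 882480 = 2^4*3^1*5^1 * 3677^1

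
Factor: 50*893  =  44650 = 2^1*5^2*19^1 * 47^1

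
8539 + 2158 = 10697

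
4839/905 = 5+314/905 = 5.35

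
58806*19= 1117314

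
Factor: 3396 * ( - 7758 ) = -26346168  =  - 2^3*3^3*283^1*431^1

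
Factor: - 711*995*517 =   -  365749065 = - 3^2*5^1*11^1*47^1*79^1*199^1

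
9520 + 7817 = 17337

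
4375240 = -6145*( - 712) 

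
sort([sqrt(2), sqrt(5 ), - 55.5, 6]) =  [ - 55.5,  sqrt( 2 ), sqrt(5 ),6] 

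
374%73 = 9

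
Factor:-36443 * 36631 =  - 1334943533 = -  7^1 *11^1*3313^1 *5233^1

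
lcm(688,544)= 23392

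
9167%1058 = 703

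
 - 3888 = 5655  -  9543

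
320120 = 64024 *5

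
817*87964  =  71866588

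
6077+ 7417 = 13494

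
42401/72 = 42401/72 = 588.90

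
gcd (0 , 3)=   3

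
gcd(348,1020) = 12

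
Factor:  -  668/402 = -2^1*3^ ( - 1) * 67^( - 1 ) * 167^1 = - 334/201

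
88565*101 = 8945065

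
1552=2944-1392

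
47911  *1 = 47911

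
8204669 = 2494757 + 5709912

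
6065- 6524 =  - 459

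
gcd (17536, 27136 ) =128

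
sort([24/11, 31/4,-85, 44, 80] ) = [ - 85, 24/11,31/4, 44 , 80] 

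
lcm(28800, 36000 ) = 144000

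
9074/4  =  2268+1/2 = 2268.50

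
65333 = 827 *79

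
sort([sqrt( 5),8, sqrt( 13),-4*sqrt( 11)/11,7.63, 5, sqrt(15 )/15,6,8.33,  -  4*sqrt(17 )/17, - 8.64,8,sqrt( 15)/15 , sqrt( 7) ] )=[-8.64, - 4*sqrt( 11)/11, - 4*sqrt( 17) /17, sqrt (15)/15, sqrt(15)/15,sqrt( 5), sqrt( 7 ), sqrt(13), 5, 6, 7.63, 8, 8, 8.33] 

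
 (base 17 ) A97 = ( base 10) 3050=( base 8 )5752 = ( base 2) 101111101010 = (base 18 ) 978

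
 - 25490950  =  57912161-83403111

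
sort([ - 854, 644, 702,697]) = [-854, 644, 697, 702]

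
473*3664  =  1733072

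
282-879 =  - 597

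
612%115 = 37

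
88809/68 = 88809/68 =1306.01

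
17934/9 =5978/3 = 1992.67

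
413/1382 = 413/1382 = 0.30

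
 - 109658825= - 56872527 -52786298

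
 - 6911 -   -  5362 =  - 1549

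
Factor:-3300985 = -5^1*660197^1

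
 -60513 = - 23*2631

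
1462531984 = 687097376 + 775434608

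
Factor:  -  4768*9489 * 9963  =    -  2^5 * 3^6*41^1*149^1*3163^1 = - 450761508576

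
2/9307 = 2/9307=0.00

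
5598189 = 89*62901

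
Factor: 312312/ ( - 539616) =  - 2^(  -  2)*13^2*73^( - 1) = -  169/292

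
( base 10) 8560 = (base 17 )1CA9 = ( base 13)3B86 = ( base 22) hf2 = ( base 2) 10000101110000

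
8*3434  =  27472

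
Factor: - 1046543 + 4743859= 3697316  =  2^2 * 7^1*132047^1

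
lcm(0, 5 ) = 0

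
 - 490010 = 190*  ( - 2579 )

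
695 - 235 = 460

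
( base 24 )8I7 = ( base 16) 13B7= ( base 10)5047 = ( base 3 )20220221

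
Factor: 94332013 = 3187^1*29599^1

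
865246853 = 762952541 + 102294312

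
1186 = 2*593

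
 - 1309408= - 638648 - 670760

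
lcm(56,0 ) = 0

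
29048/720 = 3631/90= 40.34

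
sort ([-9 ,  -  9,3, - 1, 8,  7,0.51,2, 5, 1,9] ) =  [- 9 ,  -  9,  -  1,0.51, 1 , 2, 3,5,7,8 , 9] 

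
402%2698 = 402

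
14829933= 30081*493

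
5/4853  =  5/4853 =0.00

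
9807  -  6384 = 3423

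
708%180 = 168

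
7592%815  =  257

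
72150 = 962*75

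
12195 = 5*2439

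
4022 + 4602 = 8624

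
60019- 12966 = 47053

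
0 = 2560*0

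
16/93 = 16/93 = 0.17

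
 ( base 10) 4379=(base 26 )6cb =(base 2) 1000100011011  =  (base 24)7EB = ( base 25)704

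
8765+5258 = 14023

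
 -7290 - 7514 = - 14804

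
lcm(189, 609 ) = 5481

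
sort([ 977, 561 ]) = [561 , 977 ]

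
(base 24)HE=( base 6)1542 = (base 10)422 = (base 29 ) EG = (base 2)110100110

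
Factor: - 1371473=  - 127^1*10799^1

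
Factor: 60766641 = 3^2*13^1*519373^1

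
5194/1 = 5194 = 5194.00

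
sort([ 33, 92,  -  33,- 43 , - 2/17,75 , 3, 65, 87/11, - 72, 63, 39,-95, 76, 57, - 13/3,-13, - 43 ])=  [-95, - 72, - 43,-43, - 33, - 13, - 13/3,-2/17,  3,  87/11,33, 39, 57, 63, 65,75, 76, 92 ] 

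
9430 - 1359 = 8071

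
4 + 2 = 6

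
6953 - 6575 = 378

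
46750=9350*5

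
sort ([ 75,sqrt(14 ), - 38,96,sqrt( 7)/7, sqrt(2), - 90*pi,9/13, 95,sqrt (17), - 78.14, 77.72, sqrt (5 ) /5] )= [ - 90*pi,-78.14, -38, sqrt( 7)/7, sqrt ( 5)/5,9/13,sqrt ( 2),sqrt( 14 ),sqrt(17),  75,77.72,95,96]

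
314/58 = 5 + 12/29 = 5.41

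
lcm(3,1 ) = 3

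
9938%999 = 947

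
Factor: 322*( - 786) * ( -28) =2^4*3^1*7^2*23^1 * 131^1 = 7086576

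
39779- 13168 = 26611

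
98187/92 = 4269/4 =1067.25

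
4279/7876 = 389/716= 0.54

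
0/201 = 0= 0.00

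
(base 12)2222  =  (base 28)4mi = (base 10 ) 3770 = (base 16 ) eba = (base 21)8BB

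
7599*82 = 623118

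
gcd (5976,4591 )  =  1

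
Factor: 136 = 2^3 * 17^1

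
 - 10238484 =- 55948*183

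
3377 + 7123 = 10500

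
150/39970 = 15/3997 = 0.00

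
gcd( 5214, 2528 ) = 158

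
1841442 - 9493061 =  - 7651619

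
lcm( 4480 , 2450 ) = 156800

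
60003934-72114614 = - 12110680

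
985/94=10 + 45/94= 10.48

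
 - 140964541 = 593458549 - 734423090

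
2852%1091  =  670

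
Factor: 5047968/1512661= 2^5*3^1*52583^1*1512661^( - 1)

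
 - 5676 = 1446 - 7122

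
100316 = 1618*62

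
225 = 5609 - 5384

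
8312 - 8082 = 230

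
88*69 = 6072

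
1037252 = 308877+728375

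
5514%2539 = 436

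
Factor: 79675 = 5^2*3187^1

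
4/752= 1/188 = 0.01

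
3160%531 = 505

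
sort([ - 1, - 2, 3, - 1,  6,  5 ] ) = [ - 2,- 1, - 1,  3,5,6]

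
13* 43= 559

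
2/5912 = 1/2956 = 0.00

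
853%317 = 219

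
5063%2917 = 2146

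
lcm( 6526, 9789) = 19578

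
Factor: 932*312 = 2^5*3^1*13^1 * 233^1= 290784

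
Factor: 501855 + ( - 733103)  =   - 231248 = - 2^4*97^1*149^1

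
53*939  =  49767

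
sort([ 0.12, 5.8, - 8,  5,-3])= [ - 8, - 3,0.12, 5, 5.8]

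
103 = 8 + 95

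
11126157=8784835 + 2341322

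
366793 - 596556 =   -  229763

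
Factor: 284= 2^2 *71^1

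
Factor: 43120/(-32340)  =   - 4/3 = -2^2*3^(- 1)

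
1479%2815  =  1479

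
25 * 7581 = 189525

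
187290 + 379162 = 566452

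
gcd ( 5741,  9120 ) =1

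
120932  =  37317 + 83615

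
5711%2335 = 1041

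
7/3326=7/3326  =  0.00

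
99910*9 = 899190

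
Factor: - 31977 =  - 3^2*11^1 *17^1*19^1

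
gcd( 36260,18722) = 74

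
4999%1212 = 151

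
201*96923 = 19481523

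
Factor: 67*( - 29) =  - 1943 =-29^1*67^1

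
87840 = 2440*36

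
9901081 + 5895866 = 15796947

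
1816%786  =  244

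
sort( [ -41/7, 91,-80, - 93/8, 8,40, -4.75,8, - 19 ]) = [ - 80,  -  19, - 93/8, - 41/7,  -  4.75,8,  8,40,91]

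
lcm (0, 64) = 0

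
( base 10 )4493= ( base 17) f95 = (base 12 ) 2725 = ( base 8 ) 10615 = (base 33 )445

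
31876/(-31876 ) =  - 1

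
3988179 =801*4979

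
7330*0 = 0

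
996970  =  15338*65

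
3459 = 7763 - 4304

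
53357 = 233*229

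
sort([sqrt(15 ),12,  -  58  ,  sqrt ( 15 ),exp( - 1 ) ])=[ - 58, exp(-1),sqrt( 15),sqrt( 15),12] 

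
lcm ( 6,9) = 18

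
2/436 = 1/218=0.00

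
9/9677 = 9/9677 = 0.00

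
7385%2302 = 479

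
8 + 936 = 944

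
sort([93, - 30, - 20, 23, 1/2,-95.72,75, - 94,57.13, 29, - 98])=[ - 98,  -  95.72, - 94, - 30 ,  -  20,1/2,23 , 29,57.13,75,93]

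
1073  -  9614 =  - 8541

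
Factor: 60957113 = 7^1*8708159^1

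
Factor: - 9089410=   -  2^1*5^1*11^1*19^1*4349^1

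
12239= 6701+5538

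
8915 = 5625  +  3290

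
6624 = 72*92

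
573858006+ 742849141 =1316707147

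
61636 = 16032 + 45604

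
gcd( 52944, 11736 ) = 24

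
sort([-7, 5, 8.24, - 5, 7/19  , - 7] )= [ - 7,-7, - 5, 7/19, 5, 8.24]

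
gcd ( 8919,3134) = 1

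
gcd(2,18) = 2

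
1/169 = 1/169=0.01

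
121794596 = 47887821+73906775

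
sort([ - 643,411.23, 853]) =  [ - 643, 411.23,853]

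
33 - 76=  - 43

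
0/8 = 0 = 0.00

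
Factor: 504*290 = 146160 = 2^4 * 3^2*5^1*7^1 * 29^1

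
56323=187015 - 130692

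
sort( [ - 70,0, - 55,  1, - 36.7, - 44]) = [ - 70, - 55, - 44, - 36.7, 0,1 ]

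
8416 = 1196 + 7220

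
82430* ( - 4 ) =  -  329720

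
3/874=3/874=0.00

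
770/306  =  2 + 79/153 = 2.52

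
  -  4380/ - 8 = 1095/2 = 547.50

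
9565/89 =9565/89 = 107.47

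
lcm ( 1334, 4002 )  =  4002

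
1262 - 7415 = -6153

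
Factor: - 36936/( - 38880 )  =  19/20 = 2^( - 2 )*5^( - 1)*19^1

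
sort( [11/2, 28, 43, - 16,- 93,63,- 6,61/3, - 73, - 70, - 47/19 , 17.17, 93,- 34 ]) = [ - 93,-73,-70, - 34,-16, - 6,-47/19,11/2,17.17, 61/3, 28 , 43,63, 93 ] 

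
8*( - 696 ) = - 5568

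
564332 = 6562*86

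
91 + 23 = 114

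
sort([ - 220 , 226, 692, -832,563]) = [- 832, - 220, 226, 563,692 ]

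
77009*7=539063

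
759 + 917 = 1676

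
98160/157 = 98160/157 = 625.22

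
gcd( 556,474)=2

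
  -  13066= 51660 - 64726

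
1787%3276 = 1787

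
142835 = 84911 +57924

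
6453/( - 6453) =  - 1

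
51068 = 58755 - 7687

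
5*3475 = 17375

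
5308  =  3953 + 1355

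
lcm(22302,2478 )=22302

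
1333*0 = 0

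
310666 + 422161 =732827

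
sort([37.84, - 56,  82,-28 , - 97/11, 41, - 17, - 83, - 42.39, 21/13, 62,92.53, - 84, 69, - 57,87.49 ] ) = [ - 84,  -  83 , - 57, - 56,-42.39, - 28, - 17,  -  97/11,21/13,37.84,41,62,69,82,87.49,92.53 ]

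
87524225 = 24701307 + 62822918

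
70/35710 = 7/3571= 0.00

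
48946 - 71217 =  - 22271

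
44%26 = 18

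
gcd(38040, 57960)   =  120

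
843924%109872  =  74820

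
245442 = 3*81814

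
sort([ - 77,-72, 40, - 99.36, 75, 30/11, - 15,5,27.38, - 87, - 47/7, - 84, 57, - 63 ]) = [ - 99.36, - 87, - 84, - 77,  -  72,-63 , - 15,- 47/7,30/11,5,27.38 , 40,57, 75 ]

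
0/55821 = 0 = 0.00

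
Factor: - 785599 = -349^1*2251^1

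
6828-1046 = 5782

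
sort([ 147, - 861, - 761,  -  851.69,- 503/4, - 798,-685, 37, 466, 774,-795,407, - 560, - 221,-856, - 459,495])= [  -  861, - 856, -851.69, - 798,-795,-761, - 685, - 560 , - 459, -221  ,-503/4, 37,147, 407,466, 495,774]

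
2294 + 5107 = 7401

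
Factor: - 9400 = -2^3*5^2*47^1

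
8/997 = 8/997 = 0.01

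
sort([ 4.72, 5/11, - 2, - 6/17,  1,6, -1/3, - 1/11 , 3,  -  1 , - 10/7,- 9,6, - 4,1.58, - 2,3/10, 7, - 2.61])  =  [  -  9, - 4,- 2.61, - 2, - 2, - 10/7, - 1,-6/17, - 1/3,  -  1/11, 3/10, 5/11 , 1,  1.58,3  ,  4.72, 6,6, 7] 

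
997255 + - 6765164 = -5767909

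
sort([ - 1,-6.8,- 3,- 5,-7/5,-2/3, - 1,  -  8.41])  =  [- 8.41, - 6.8, -5, - 3, - 7/5, - 1, - 1, - 2/3]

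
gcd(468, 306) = 18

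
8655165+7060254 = 15715419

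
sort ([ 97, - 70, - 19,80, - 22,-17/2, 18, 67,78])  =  [ -70,  -  22, - 19, - 17/2, 18, 67, 78,80, 97]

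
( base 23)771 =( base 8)7431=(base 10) 3865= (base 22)7lf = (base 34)3BN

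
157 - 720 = -563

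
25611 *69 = 1767159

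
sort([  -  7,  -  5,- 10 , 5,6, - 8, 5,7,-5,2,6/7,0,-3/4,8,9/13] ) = [ - 10 ,- 8 ,-7,  -  5, - 5,-3/4,  0, 9/13, 6/7, 2,5,5,6, 7, 8]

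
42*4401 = 184842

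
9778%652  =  650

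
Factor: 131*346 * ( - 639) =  - 28963314 = - 2^1*3^2 * 71^1*131^1 *173^1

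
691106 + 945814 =1636920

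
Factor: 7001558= 2^1*3500779^1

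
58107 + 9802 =67909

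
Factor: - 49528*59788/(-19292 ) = 2^3 * 7^ ( - 1 )*13^( - 1) *41^1*53^( - 1 )*151^1*14947^1  =  740295016/4823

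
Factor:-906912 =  - 2^5*3^2 * 47^1*  67^1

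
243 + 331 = 574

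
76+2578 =2654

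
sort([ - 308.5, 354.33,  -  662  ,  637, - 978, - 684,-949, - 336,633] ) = [ - 978 , - 949,-684, - 662, - 336, - 308.5,354.33, 633, 637 ] 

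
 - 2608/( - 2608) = 1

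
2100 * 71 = 149100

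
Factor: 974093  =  461^1*2113^1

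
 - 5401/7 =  - 772 +3/7 = - 771.57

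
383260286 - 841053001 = - 457792715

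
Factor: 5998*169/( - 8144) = - 506831/4072 =-2^(-3 )*13^2*509^ ( -1)*2999^1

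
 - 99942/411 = -244 + 114/137 = - 243.17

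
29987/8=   3748 + 3/8 = 3748.38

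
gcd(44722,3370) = 2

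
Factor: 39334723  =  43^1 *47^1*19463^1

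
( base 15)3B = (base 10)56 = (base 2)111000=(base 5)211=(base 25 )26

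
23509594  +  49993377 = 73502971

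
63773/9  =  7085 + 8/9 = 7085.89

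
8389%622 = 303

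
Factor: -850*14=  -  11900= - 2^2*5^2*7^1*17^1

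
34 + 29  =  63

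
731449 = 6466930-5735481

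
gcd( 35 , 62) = 1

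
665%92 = 21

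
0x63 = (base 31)36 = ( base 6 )243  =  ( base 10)99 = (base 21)4F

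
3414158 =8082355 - 4668197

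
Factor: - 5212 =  - 2^2*1303^1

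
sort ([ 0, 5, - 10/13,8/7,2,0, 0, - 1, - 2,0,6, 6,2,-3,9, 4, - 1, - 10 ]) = [ - 10, - 3, - 2, - 1,-1, - 10/13,0,0,0,0,8/7,2, 2, 4, 5,6 , 6,9]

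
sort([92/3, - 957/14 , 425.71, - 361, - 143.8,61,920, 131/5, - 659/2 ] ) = [- 361,-659/2 , - 143.8, - 957/14,131/5 , 92/3,61,425.71,920]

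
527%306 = 221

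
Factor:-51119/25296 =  - 97/48 = - 2^( - 4)*3^ (-1)* 97^1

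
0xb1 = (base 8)261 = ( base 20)8h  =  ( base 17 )a7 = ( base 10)177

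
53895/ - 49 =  - 1100 + 5/49=- 1099.90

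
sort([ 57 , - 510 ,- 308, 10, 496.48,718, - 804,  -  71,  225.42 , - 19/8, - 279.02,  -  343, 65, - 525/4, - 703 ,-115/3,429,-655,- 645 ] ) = [ - 804,  -  703,  -  655, - 645,-510, - 343, - 308, - 279.02,  -  525/4, - 71, - 115/3, - 19/8,10, 57, 65, 225.42, 429,496.48,718] 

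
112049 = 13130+98919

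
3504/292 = 12 = 12.00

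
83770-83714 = 56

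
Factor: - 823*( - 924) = 2^2*3^1*7^1*11^1*823^1 = 760452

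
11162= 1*11162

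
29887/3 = 9962 + 1/3 = 9962.33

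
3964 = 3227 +737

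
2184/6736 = 273/842 = 0.32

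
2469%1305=1164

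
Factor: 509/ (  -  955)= - 5^( - 1)*191^(-1)*509^1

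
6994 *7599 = 53147406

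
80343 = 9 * 8927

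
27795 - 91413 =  - 63618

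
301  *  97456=29334256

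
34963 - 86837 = - 51874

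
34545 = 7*4935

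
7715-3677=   4038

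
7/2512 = 7/2512=0.00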